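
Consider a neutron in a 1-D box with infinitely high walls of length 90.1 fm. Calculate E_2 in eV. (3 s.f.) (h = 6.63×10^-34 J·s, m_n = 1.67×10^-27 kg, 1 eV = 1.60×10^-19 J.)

E_2 = 1.01×10^5 eV

For an infinite well E_n = n²h²/(8m_nL²), so E_1 = h²/(8m_nL²) = (6.63×10^-34)²/(8·1.67×10^-27·(9.01×10^-14 m)²) = 4.053×10^-15 J.
Then E_2 = 2²·E_1 = 4·4.053×10^-15 J = 1.621×10^-14 J.
Converting, E_2 = 1.621×10^-14 J / (1.60×10^-19 J/eV) = 1.01×10^5 eV.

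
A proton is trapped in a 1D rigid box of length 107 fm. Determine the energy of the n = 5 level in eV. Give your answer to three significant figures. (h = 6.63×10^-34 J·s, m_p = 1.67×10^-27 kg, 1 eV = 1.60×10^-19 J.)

For an infinite well E_n = n²h²/(8m_pL²), so E_1 = h²/(8m_pL²) = (6.63×10^-34)²/(8·1.67×10^-27·(1.07×10^-13 m)²) = 2.874×10^-15 J.
Then E_5 = 5²·E_1 = 25·2.874×10^-15 J = 7.185×10^-14 J.
Converting, E_5 = 7.185×10^-14 J / (1.60×10^-19 J/eV) = 4.49×10^5 eV.

E_5 = 4.49×10^5 eV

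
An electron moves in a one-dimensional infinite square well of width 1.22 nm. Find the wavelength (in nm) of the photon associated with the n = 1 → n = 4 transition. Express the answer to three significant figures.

λ = 327 nm

E_1 = h²/(8m_eL²) = 4.048×10^-20 J, so ΔE = (4² − 1²)E_1 = 6.072×10^-19 J.
λ = hc/ΔE = (6.626×10^-34·2.998×10^8)/6.072×10^-19 = 3.27×10^-7 m = 327 nm.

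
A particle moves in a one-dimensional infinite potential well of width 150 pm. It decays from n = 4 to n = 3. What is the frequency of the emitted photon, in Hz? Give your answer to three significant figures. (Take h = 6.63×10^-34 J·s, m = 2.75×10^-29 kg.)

E_1 = h²/(8mL²) = 8.880×10^-20 J and ΔE = (4² − 3²)E_1 = 6.216×10^-19 J.
f = ΔE/h = 6.216×10^-19/6.63×10^-34 = 9.38×10^14 Hz.

f = 9.38×10^14 Hz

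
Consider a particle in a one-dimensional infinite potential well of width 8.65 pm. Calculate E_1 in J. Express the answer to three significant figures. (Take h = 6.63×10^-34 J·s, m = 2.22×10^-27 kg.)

E_1 = 3.31×10^-19 J

For an infinite well E_n = n²h²/(8mL²), so E_1 = h²/(8mL²) = (6.63×10^-34)²/(8·2.22×10^-27·(8.65×10^-12 m)²) = 3.308×10^-19 J.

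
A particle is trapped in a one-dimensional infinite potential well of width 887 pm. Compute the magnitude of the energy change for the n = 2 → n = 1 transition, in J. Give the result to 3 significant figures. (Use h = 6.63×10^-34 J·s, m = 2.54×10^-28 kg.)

E_1 = h²/(8mL²) = 2.750×10^-22 J.
|ΔE| = |2² − 1²|·E_1 = 3·2.750×10^-22 J = 8.25×10^-22 J.

|ΔE| = 8.25×10^-22 J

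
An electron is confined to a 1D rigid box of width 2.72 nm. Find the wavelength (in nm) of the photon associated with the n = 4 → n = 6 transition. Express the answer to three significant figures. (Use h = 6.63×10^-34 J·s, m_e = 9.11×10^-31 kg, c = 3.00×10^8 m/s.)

λ = 1.22×10^3 nm

E_1 = h²/(8m_eL²) = 8.152×10^-21 J, so ΔE = (6² − 4²)E_1 = 1.630×10^-19 J.
λ = hc/ΔE = (6.63×10^-34·3.00×10^8)/1.630×10^-19 = 1.22×10^-6 m = 1.22×10^3 nm.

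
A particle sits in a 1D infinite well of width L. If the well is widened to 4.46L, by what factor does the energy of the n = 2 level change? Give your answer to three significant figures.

0.0503

E_n ∝ 1/L², so the energy scales by 1/4.46² = 0.0503.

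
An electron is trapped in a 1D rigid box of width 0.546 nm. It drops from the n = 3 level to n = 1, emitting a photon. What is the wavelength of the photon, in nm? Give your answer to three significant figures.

E_1 = h²/(8m_eL²) = 2.021×10^-19 J, so ΔE = (3² − 1²)E_1 = 1.617×10^-18 J.
λ = hc/ΔE = (6.626×10^-34·2.998×10^8)/1.617×10^-18 = 1.23×10^-7 m = 123 nm.

λ = 123 nm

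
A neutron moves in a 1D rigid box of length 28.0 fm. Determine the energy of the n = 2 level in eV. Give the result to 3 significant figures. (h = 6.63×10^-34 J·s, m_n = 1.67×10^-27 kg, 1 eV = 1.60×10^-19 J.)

E_2 = 1.05×10^6 eV

For an infinite well E_n = n²h²/(8m_nL²), so E_1 = h²/(8m_nL²) = (6.63×10^-34)²/(8·1.67×10^-27·(2.80×10^-14 m)²) = 4.197×10^-14 J.
Then E_2 = 2²·E_1 = 4·4.197×10^-14 J = 1.679×10^-13 J.
Converting, E_2 = 1.679×10^-13 J / (1.60×10^-19 J/eV) = 1.05×10^6 eV.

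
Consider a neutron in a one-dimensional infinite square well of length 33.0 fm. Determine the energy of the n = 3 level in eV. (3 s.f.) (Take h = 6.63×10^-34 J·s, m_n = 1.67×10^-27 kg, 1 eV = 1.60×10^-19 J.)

E_3 = 1.70×10^6 eV

For an infinite well E_n = n²h²/(8m_nL²), so E_1 = h²/(8m_nL²) = (6.63×10^-34)²/(8·1.67×10^-27·(3.30×10^-14 m)²) = 3.021×10^-14 J.
Then E_3 = 3²·E_1 = 9·3.021×10^-14 J = 2.719×10^-13 J.
Converting, E_3 = 2.719×10^-13 J / (1.60×10^-19 J/eV) = 1.70×10^6 eV.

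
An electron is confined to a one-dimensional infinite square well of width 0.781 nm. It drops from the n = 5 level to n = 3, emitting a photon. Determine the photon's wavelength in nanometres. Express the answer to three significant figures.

λ = 126 nm

E_1 = h²/(8m_eL²) = 9.877×10^-20 J, so ΔE = (5² − 3²)E_1 = 1.580×10^-18 J.
λ = hc/ΔE = (6.626×10^-34·2.998×10^8)/1.580×10^-18 = 1.26×10^-7 m = 126 nm.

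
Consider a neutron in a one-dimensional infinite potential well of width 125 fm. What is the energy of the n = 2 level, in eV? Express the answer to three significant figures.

For an infinite well E_n = n²h²/(8m_nL²), so E_1 = h²/(8m_nL²) = (6.626×10^-34)²/(8·1.675×10^-27·(1.25×10^-13 m)²) = 2.097×10^-15 J.
Then E_2 = 2²·E_1 = 4·2.097×10^-15 J = 8.388×10^-15 J.
Converting, E_2 = 8.388×10^-15 J / (1.602×10^-19 J/eV) = 5.24×10^4 eV.

E_2 = 5.24×10^4 eV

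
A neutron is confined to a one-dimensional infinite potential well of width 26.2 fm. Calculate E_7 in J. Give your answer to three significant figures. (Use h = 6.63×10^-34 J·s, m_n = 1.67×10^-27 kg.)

For an infinite well E_n = n²h²/(8m_nL²), so E_1 = h²/(8m_nL²) = (6.63×10^-34)²/(8·1.67×10^-27·(2.62×10^-14 m)²) = 4.793×10^-14 J.
Then E_7 = 7²·E_1 = 49·4.793×10^-14 J = 2.35×10^-12 J.

E_7 = 2.35×10^-12 J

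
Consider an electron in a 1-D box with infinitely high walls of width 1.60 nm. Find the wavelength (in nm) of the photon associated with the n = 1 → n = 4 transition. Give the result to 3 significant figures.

λ = 563 nm

E_1 = h²/(8m_eL²) = 2.353×10^-20 J, so ΔE = (4² − 1²)E_1 = 3.530×10^-19 J.
λ = hc/ΔE = (6.626×10^-34·2.998×10^8)/3.530×10^-19 = 5.63×10^-7 m = 563 nm.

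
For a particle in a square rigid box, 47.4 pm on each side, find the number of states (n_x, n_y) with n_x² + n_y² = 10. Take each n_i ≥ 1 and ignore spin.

The level has n_x² + n_y² = 10. The ordered positive-integer solutions are (1, 3), (3, 1).
That gives 2 states.

degeneracy = 2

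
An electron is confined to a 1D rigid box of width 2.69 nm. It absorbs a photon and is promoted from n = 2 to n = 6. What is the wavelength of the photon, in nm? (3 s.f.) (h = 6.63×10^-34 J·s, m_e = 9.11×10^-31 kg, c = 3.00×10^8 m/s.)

λ = 746 nm

E_1 = h²/(8m_eL²) = 8.335×10^-21 J, so ΔE = (6² − 2²)E_1 = 2.667×10^-19 J.
λ = hc/ΔE = (6.63×10^-34·3.00×10^8)/2.667×10^-19 = 7.46×10^-7 m = 746 nm.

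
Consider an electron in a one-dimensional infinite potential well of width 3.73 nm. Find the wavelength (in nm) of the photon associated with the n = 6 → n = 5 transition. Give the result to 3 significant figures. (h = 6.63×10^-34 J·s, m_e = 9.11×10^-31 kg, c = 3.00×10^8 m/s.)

E_1 = h²/(8m_eL²) = 4.335×10^-21 J, so ΔE = (6² − 5²)E_1 = 4.768×10^-20 J.
λ = hc/ΔE = (6.63×10^-34·3.00×10^8)/4.768×10^-20 = 4.17×10^-6 m = 4.17×10^3 nm.

λ = 4.17×10^3 nm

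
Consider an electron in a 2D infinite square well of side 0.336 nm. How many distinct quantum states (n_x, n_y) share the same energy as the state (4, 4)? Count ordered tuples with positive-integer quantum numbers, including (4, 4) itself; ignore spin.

The level has n_x² + n_y² = 32. The ordered positive-integer solutions are (4, 4).
That gives 1 state.

degeneracy = 1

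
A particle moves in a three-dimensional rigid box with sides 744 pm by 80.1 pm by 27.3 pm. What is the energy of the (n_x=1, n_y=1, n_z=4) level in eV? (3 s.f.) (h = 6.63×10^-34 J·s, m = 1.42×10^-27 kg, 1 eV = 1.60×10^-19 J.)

For a 3D rectangular well E = (h²/8m)·Σ n_i²/L_i² = (6.63×10^-34)²/(8·1.42×10^-27) · [1²/(744 pm)² + 1²/(80.1 pm)² + 4²/(27.3 pm)²].
Evaluating gives E = 8.368×10^-19 J = 5.23 eV.

E = 5.23 eV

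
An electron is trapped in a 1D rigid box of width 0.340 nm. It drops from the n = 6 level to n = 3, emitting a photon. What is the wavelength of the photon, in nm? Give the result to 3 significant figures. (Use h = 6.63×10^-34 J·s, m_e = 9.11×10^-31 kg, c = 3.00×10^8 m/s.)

λ = 14.1 nm

E_1 = h²/(8m_eL²) = 5.217×10^-19 J, so ΔE = (6² − 3²)E_1 = 1.409×10^-17 J.
λ = hc/ΔE = (6.63×10^-34·3.00×10^8)/1.409×10^-17 = 1.41×10^-8 m = 14.1 nm.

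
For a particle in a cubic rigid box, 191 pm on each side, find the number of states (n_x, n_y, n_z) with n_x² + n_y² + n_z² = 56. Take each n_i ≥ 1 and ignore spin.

degeneracy = 6

The level has n_x² + n_y² + n_z² = 56. The ordered positive-integer solutions are (2, 4, 6), (2, 6, 4), (4, 2, 6), (4, 6, 2), (6, 2, 4), (6, 4, 2).
That gives 6 states.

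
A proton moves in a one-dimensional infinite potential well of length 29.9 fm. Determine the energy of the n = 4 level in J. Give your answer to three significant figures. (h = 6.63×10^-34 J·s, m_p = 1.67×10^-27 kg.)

For an infinite well E_n = n²h²/(8m_pL²), so E_1 = h²/(8m_pL²) = (6.63×10^-34)²/(8·1.67×10^-27·(2.99×10^-14 m)²) = 3.680×10^-14 J.
Then E_4 = 4²·E_1 = 16·3.680×10^-14 J = 5.89×10^-13 J.

E_4 = 5.89×10^-13 J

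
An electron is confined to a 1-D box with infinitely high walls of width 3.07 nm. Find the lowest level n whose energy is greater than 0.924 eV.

n = 5

E_1 = h²/(8m_eL²) = 6.392×10^-21 J = 0.03990 eV.
Need n² > 0.924/0.03990 = 23.16, i.e. n > 4.812.
The smallest integer satisfying this is n = 5.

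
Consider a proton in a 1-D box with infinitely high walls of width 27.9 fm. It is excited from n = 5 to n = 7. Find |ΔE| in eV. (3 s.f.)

|ΔE| = 6.31×10^6 eV

E_1 = h²/(8m_pL²) = 4.214×10^-14 J.
|ΔE| = |5² − 7²|·E_1 = 24·4.214×10^-14 J = 1.011×10^-12 J = 6.31×10^6 eV.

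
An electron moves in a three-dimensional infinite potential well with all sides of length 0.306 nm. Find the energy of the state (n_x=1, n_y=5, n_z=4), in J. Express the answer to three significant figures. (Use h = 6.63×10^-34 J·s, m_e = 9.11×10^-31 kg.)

E = 2.71×10^-17 J

For a 3D rectangular well E = (h²/8m_e)·Σ n_i²/L_i² = (6.63×10^-34)²/(8·9.11×10^-31) · [1²/(0.306 nm)² + 5²/(0.306 nm)² + 4²/(0.306 nm)²].
Evaluating gives E = 2.71×10^-17 J.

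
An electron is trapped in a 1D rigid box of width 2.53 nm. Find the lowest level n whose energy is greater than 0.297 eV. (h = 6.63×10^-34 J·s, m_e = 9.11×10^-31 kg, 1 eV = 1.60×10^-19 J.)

n = 3

E_1 = h²/(8m_eL²) = 9.423×10^-21 J = 0.05889 eV.
Need n² > 0.297/0.05889 = 5.043, i.e. n > 2.246.
The smallest integer satisfying this is n = 3.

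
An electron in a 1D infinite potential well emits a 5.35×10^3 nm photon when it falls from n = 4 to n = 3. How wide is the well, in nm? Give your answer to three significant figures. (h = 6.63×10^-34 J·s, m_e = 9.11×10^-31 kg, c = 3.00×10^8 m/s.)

L = 3.37 nm

The photon carries ΔE = hc/λ = 6.63×10^-34·3.00×10^8/5.35×10^-6 m = 3.718×10^-20 J.
Since ΔE = (4² − 3²)E_1, E_1 = 5.311×10^-21 J, and L = h/√(8m_eE_1) = 3.37×10^-9 m = 3.37 nm.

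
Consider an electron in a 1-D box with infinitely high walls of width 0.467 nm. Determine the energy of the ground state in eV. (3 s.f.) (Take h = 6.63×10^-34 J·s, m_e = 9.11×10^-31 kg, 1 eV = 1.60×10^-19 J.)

For an infinite well E_n = n²h²/(8m_eL²), so E_1 = h²/(8m_eL²) = (6.63×10^-34)²/(8·9.11×10^-31·(4.67×10^-10 m)²) = 2.766×10^-19 J.
Converting, E_1 = 2.766×10^-19 J / (1.60×10^-19 J/eV) = 1.73 eV.

E_1 = 1.73 eV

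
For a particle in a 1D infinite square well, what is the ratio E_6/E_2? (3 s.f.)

9.00

E_n ∝ n², so E_6/E_2 = 6²/2² = 36/4 = 9.00.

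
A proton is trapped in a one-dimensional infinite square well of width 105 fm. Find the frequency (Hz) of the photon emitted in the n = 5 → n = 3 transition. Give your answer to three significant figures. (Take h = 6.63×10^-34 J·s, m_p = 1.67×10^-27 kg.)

E_1 = h²/(8m_pL²) = 2.984×10^-15 J and ΔE = (5² − 3²)E_1 = 4.774×10^-14 J.
f = ΔE/h = 4.774×10^-14/6.63×10^-34 = 7.20×10^19 Hz.

f = 7.20×10^19 Hz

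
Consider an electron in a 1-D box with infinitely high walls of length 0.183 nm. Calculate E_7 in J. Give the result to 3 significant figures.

For an infinite well E_n = n²h²/(8m_eL²), so E_1 = h²/(8m_eL²) = (6.626×10^-34)²/(8·9.109×10^-31·(1.83×10^-10 m)²) = 1.799×10^-18 J.
Then E_7 = 7²·E_1 = 49·1.799×10^-18 J = 8.82×10^-17 J.

E_7 = 8.82×10^-17 J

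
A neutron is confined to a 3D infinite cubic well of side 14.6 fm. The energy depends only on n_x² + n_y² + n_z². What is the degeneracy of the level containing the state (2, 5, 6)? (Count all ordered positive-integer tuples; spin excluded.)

The level has n_x² + n_y² + n_z² = 65. The ordered positive-integer solutions are (2, 5, 6), (2, 6, 5), (5, 2, 6), (5, 6, 2), (6, 2, 5), (6, 5, 2).
That gives 6 states.

degeneracy = 6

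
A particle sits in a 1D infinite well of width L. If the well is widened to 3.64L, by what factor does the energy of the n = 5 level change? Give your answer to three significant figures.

0.0755

E_n ∝ 1/L², so the energy scales by 1/3.64² = 0.0755.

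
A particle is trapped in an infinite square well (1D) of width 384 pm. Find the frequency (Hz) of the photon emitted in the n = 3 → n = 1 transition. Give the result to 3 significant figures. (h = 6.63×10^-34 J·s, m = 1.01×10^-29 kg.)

f = 4.45×10^14 Hz

E_1 = h²/(8mL²) = 3.689×10^-20 J and ΔE = (3² − 1²)E_1 = 2.951×10^-19 J.
f = ΔE/h = 2.951×10^-19/6.63×10^-34 = 4.45×10^14 Hz.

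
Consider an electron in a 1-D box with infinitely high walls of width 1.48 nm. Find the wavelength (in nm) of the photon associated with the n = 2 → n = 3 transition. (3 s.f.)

λ = 1.44×10^3 nm

E_1 = h²/(8m_eL²) = 2.751×10^-20 J, so ΔE = (3² − 2²)E_1 = 1.375×10^-19 J.
λ = hc/ΔE = (6.626×10^-34·2.998×10^8)/1.375×10^-19 = 1.44×10^-6 m = 1.44×10^3 nm.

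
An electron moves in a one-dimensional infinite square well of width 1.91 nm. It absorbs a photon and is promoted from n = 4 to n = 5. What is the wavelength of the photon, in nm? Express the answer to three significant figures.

E_1 = h²/(8m_eL²) = 1.651×10^-20 J, so ΔE = (5² − 4²)E_1 = 1.486×10^-19 J.
λ = hc/ΔE = (6.626×10^-34·2.998×10^8)/1.486×10^-19 = 1.34×10^-6 m = 1.34×10^3 nm.

λ = 1.34×10^3 nm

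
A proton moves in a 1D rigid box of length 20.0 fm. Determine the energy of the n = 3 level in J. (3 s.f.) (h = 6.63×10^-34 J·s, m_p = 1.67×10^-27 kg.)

E_3 = 7.40×10^-13 J

For an infinite well E_n = n²h²/(8m_pL²), so E_1 = h²/(8m_pL²) = (6.63×10^-34)²/(8·1.67×10^-27·(2.00×10^-14 m)²) = 8.225×10^-14 J.
Then E_3 = 3²·E_1 = 9·8.225×10^-14 J = 7.40×10^-13 J.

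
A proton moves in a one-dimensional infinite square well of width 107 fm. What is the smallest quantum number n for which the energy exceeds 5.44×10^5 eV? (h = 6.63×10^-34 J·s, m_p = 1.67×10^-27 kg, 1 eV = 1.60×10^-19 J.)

n = 6

E_1 = h²/(8m_pL²) = 2.874×10^-15 J = 1.796×10^4 eV.
Need n² > 5.44×10^5/1.796×10^4 = 30.29, i.e. n > 5.504.
The smallest integer satisfying this is n = 6.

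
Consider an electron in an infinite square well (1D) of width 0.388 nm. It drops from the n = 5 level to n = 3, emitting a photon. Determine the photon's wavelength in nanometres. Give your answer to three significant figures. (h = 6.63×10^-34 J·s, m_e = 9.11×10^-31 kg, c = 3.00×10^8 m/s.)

λ = 31.0 nm

E_1 = h²/(8m_eL²) = 4.006×10^-19 J, so ΔE = (5² − 3²)E_1 = 6.410×10^-18 J.
λ = hc/ΔE = (6.63×10^-34·3.00×10^8)/6.410×10^-18 = 3.10×10^-8 m = 31.0 nm.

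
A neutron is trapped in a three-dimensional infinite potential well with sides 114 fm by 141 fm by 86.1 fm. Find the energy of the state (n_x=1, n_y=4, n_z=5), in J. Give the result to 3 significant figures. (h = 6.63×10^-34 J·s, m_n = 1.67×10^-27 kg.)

For a 3D rectangular well E = (h²/8m_n)·Σ n_i²/L_i² = (6.63×10^-34)²/(8·1.67×10^-27) · [1²/(114 fm)² + 4²/(141 fm)² + 5²/(86.1 fm)²].
Evaluating gives E = 1.40×10^-13 J.

E = 1.40×10^-13 J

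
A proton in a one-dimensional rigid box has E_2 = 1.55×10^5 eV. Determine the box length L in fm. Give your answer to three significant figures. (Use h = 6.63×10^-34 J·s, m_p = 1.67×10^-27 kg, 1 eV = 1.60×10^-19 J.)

L = 72.8 fm

From E_n = n²h²/(8m_pL²), L = n·h/√(8m_pE_n).
E_2 = 1.55×10^5 eV = 2.480×10^-14 J, so L = 2·6.63×10^-34/√(8·1.67×10^-27·2.480×10^-14) = 7.28×10^-14 m = 72.8 fm.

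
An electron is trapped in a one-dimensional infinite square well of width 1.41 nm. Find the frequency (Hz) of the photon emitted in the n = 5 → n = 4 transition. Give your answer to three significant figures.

E_1 = h²/(8m_eL²) = 3.030×10^-20 J and ΔE = (5² − 4²)E_1 = 2.727×10^-19 J.
f = ΔE/h = 2.727×10^-19/6.626×10^-34 = 4.12×10^14 Hz.

f = 4.12×10^14 Hz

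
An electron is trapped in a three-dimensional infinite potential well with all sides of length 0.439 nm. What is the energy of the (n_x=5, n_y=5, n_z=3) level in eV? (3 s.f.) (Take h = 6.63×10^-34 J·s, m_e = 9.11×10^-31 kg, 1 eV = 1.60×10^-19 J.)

E = 115 eV

For a 3D rectangular well E = (h²/8m_e)·Σ n_i²/L_i² = (6.63×10^-34)²/(8·9.11×10^-31) · [5²/(0.439 nm)² + 5²/(0.439 nm)² + 3²/(0.439 nm)²].
Evaluating gives E = 1.846×10^-17 J = 115 eV.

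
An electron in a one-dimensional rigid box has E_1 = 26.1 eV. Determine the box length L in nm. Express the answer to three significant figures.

L = 0.120 nm

From E_n = n²h²/(8m_eL²), L = n·h/√(8m_eE_n).
E_1 = 26.1 eV = 4.181×10^-18 J, so L = 1·6.626×10^-34/√(8·9.109×10^-31·4.181×10^-18) = 1.20×10^-10 m = 0.120 nm.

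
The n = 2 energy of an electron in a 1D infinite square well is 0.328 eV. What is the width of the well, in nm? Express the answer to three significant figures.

From E_n = n²h²/(8m_eL²), L = n·h/√(8m_eE_n).
E_2 = 0.328 eV = 5.255×10^-20 J, so L = 2·6.626×10^-34/√(8·9.109×10^-31·5.255×10^-20) = 2.14×10^-9 m = 2.14 nm.

L = 2.14 nm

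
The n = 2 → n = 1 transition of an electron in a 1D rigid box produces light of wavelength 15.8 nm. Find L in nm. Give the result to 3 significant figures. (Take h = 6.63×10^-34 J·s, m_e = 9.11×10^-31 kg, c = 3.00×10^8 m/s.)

The photon carries ΔE = hc/λ = 6.63×10^-34·3.00×10^8/1.58×10^-8 m = 1.259×10^-17 J.
Since ΔE = (2² − 1²)E_1, E_1 = 4.197×10^-18 J, and L = h/√(8m_eE_1) = 1.20×10^-10 m = 0.120 nm.

L = 0.120 nm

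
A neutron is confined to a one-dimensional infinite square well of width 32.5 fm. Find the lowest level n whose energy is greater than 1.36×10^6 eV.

E_1 = h²/(8m_nL²) = 3.102×10^-14 J = 1.936×10^5 eV.
Need n² > 1.36×10^6/1.936×10^5 = 7.025, i.e. n > 2.650.
The smallest integer satisfying this is n = 3.

n = 3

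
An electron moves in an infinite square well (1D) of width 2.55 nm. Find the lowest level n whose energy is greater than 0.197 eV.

n = 2

E_1 = h²/(8m_eL²) = 9.265×10^-21 J = 0.05783 eV.
Need n² > 0.197/0.05783 = 3.407, i.e. n > 1.846.
The smallest integer satisfying this is n = 2.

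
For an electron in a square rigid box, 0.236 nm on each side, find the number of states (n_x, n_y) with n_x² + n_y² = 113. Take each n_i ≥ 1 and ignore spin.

degeneracy = 2

The level has n_x² + n_y² = 113. The ordered positive-integer solutions are (7, 8), (8, 7).
That gives 2 states.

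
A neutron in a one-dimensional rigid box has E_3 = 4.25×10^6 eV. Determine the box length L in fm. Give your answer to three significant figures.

L = 20.8 fm

From E_n = n²h²/(8m_nL²), L = n·h/√(8m_nE_n).
E_3 = 4.25×10^6 eV = 6.808×10^-13 J, so L = 3·6.626×10^-34/√(8·1.675×10^-27·6.808×10^-13) = 2.08×10^-14 m = 20.8 fm.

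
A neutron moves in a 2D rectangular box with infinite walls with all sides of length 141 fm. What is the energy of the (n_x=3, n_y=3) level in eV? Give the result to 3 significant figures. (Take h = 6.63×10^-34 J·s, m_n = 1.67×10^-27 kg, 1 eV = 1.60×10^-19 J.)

For a 2D rectangular well E = (h²/8m_n)·Σ n_i²/L_i² = (6.63×10^-34)²/(8·1.67×10^-27) · [3²/(141 fm)² + 3²/(141 fm)²].
Evaluating gives E = 2.979×10^-14 J = 1.86×10^5 eV.

E = 1.86×10^5 eV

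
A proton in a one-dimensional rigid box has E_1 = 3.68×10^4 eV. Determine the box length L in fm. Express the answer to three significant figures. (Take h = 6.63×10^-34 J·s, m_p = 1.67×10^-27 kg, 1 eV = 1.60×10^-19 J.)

From E_n = n²h²/(8m_pL²), L = n·h/√(8m_pE_n).
E_1 = 3.68×10^4 eV = 5.888×10^-15 J, so L = 1·6.63×10^-34/√(8·1.67×10^-27·5.888×10^-15) = 7.48×10^-14 m = 74.8 fm.

L = 74.8 fm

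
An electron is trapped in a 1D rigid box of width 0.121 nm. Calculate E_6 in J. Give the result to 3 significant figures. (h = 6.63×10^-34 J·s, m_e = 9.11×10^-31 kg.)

E_6 = 1.48×10^-16 J

For an infinite well E_n = n²h²/(8m_eL²), so E_1 = h²/(8m_eL²) = (6.63×10^-34)²/(8·9.11×10^-31·(1.21×10^-10 m)²) = 4.120×10^-18 J.
Then E_6 = 6²·E_1 = 36·4.120×10^-18 J = 1.48×10^-16 J.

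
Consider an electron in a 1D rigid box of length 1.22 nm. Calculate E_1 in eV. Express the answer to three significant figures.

E_1 = 0.253 eV

For an infinite well E_n = n²h²/(8m_eL²), so E_1 = h²/(8m_eL²) = (6.626×10^-34)²/(8·9.109×10^-31·(1.22×10^-9 m)²) = 4.048×10^-20 J.
Converting, E_1 = 4.048×10^-20 J / (1.602×10^-19 J/eV) = 0.253 eV.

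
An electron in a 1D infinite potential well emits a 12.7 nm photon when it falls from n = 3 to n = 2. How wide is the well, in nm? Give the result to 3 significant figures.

L = 0.139 nm

The photon carries ΔE = hc/λ = 6.626×10^-34·2.998×10^8/1.27×10^-8 m = 1.564×10^-17 J.
Since ΔE = (3² − 2²)E_1, E_1 = 3.128×10^-18 J, and L = h/√(8m_eE_1) = 1.39×10^-10 m = 0.139 nm.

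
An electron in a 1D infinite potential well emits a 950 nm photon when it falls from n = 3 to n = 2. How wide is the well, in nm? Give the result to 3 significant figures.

L = 1.20 nm

The photon carries ΔE = hc/λ = 6.626×10^-34·2.998×10^8/9.50×10^-7 m = 2.091×10^-19 J.
Since ΔE = (3² − 2²)E_1, E_1 = 4.182×10^-20 J, and L = h/√(8m_eE_1) = 1.20×10^-9 m = 1.20 nm.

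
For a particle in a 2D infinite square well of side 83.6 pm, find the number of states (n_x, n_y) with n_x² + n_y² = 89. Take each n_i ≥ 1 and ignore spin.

The level has n_x² + n_y² = 89. The ordered positive-integer solutions are (5, 8), (8, 5).
That gives 2 states.

degeneracy = 2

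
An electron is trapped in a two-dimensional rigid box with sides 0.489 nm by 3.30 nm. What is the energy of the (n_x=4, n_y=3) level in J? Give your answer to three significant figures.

For a 2D rectangular well E = (h²/8m_e)·Σ n_i²/L_i² = (6.626×10^-34)²/(8·9.109×10^-31) · [4²/(0.489 nm)² + 3²/(3.30 nm)²].
Evaluating gives E = 4.08×10^-18 J.

E = 4.08×10^-18 J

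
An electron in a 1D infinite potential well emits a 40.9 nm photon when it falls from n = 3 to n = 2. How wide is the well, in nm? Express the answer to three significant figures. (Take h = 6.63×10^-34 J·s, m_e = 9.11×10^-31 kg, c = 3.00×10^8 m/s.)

The photon carries ΔE = hc/λ = 6.63×10^-34·3.00×10^8/4.09×10^-8 m = 4.863×10^-18 J.
Since ΔE = (3² − 2²)E_1, E_1 = 9.726×10^-19 J, and L = h/√(8m_eE_1) = 2.49×10^-10 m = 0.249 nm.

L = 0.249 nm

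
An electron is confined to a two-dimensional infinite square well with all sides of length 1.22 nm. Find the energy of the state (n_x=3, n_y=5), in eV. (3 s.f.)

For a 2D rectangular well E = (h²/8m_e)·Σ n_i²/L_i² = (6.626×10^-34)²/(8·9.109×10^-31) · [3²/(1.22 nm)² + 5²/(1.22 nm)²].
Evaluating gives E = 1.376×10^-18 J = 8.59 eV.

E = 8.59 eV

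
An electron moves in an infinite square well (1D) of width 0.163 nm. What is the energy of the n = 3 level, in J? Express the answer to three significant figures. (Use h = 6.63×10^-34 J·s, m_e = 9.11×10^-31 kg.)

For an infinite well E_n = n²h²/(8m_eL²), so E_1 = h²/(8m_eL²) = (6.63×10^-34)²/(8·9.11×10^-31·(1.63×10^-10 m)²) = 2.270×10^-18 J.
Then E_3 = 3²·E_1 = 9·2.270×10^-18 J = 2.04×10^-17 J.

E_3 = 2.04×10^-17 J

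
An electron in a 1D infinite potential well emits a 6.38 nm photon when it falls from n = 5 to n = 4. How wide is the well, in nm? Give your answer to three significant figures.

L = 0.132 nm

The photon carries ΔE = hc/λ = 6.626×10^-34·2.998×10^8/6.38×10^-9 m = 3.114×10^-17 J.
Since ΔE = (5² − 4²)E_1, E_1 = 3.460×10^-18 J, and L = h/√(8m_eE_1) = 1.32×10^-10 m = 0.132 nm.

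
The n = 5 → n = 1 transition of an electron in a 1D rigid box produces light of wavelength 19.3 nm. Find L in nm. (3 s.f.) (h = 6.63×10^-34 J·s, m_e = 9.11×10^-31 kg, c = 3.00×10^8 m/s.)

The photon carries ΔE = hc/λ = 6.63×10^-34·3.00×10^8/1.93×10^-8 m = 1.031×10^-17 J.
Since ΔE = (5² − 1²)E_1, E_1 = 4.296×10^-19 J, and L = h/√(8m_eE_1) = 3.75×10^-10 m = 0.375 nm.

L = 0.375 nm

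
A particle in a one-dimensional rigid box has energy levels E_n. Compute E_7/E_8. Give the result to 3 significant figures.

0.766

E_n ∝ n², so E_7/E_8 = 7²/8² = 49/64 = 0.766.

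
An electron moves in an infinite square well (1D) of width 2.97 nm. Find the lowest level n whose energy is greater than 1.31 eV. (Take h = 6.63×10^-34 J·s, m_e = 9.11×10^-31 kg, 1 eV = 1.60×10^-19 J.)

n = 6

E_1 = h²/(8m_eL²) = 6.838×10^-21 J = 0.04274 eV.
Need n² > 1.31/0.04274 = 30.65, i.e. n > 5.536.
The smallest integer satisfying this is n = 6.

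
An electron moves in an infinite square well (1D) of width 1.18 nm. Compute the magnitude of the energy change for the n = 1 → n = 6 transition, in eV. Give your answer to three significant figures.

E_1 = h²/(8m_eL²) = 4.327×10^-20 J.
|ΔE| = |1² − 6²|·E_1 = 35·4.327×10^-20 J = 1.514×10^-18 J = 9.45 eV.

|ΔE| = 9.45 eV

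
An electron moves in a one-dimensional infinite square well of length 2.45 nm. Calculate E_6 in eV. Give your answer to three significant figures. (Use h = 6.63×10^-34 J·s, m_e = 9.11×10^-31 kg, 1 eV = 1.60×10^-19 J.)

For an infinite well E_n = n²h²/(8m_eL²), so E_1 = h²/(8m_eL²) = (6.63×10^-34)²/(8·9.11×10^-31·(2.45×10^-9 m)²) = 1.005×10^-20 J.
Then E_6 = 6²·E_1 = 36·1.005×10^-20 J = 3.618×10^-19 J.
Converting, E_6 = 3.618×10^-19 J / (1.60×10^-19 J/eV) = 2.26 eV.

E_6 = 2.26 eV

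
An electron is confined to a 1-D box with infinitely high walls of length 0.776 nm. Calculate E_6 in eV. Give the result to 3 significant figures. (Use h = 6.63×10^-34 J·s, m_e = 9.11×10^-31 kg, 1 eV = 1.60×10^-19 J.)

For an infinite well E_n = n²h²/(8m_eL²), so E_1 = h²/(8m_eL²) = (6.63×10^-34)²/(8·9.11×10^-31·(7.76×10^-10 m)²) = 1.002×10^-19 J.
Then E_6 = 6²·E_1 = 36·1.002×10^-19 J = 3.607×10^-18 J.
Converting, E_6 = 3.607×10^-18 J / (1.60×10^-19 J/eV) = 22.5 eV.

E_6 = 22.5 eV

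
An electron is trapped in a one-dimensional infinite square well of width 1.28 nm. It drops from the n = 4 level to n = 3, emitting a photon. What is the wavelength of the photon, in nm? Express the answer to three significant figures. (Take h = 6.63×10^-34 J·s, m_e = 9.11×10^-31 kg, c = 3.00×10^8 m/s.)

E_1 = h²/(8m_eL²) = 3.681×10^-20 J, so ΔE = (4² − 3²)E_1 = 2.577×10^-19 J.
λ = hc/ΔE = (6.63×10^-34·3.00×10^8)/2.577×10^-19 = 7.72×10^-7 m = 772 nm.

λ = 772 nm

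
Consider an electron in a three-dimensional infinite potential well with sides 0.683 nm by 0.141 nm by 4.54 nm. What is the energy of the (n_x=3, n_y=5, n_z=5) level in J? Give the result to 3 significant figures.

E = 7.70×10^-17 J

For a 3D rectangular well E = (h²/8m_e)·Σ n_i²/L_i² = (6.626×10^-34)²/(8·9.109×10^-31) · [3²/(0.683 nm)² + 5²/(0.141 nm)² + 5²/(4.54 nm)²].
Evaluating gives E = 7.70×10^-17 J.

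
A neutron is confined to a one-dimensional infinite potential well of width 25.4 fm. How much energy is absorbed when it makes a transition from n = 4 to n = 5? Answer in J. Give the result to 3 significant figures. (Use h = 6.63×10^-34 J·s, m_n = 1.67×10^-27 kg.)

|ΔE| = 4.59×10^-13 J

E_1 = h²/(8m_nL²) = 5.100×10^-14 J.
|ΔE| = |4² − 5²|·E_1 = 9·5.100×10^-14 J = 4.59×10^-13 J.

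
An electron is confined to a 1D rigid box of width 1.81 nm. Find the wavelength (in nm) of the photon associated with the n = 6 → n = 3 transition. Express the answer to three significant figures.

λ = 400 nm

E_1 = h²/(8m_eL²) = 1.839×10^-20 J, so ΔE = (6² − 3²)E_1 = 4.965×10^-19 J.
λ = hc/ΔE = (6.626×10^-34·2.998×10^8)/4.965×10^-19 = 4.00×10^-7 m = 400 nm.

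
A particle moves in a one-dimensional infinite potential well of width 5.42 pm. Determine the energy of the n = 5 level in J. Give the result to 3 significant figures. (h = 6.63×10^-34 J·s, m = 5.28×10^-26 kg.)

For an infinite well E_n = n²h²/(8mL²), so E_1 = h²/(8mL²) = (6.63×10^-34)²/(8·5.28×10^-26·(5.42×10^-12 m)²) = 3.542×10^-20 J.
Then E_5 = 5²·E_1 = 25·3.542×10^-20 J = 8.86×10^-19 J.

E_5 = 8.86×10^-19 J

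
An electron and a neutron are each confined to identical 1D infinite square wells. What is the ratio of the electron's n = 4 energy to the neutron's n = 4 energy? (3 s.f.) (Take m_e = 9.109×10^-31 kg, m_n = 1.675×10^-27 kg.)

1.84×10^3

E_n ∝ 1/m at fixed n and L, so the ratio is m_n/m_e = 1.675×10^-27/9.109×10^-31 = 1.84×10^3.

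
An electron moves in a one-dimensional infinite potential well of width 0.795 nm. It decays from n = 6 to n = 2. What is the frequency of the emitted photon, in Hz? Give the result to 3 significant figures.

f = 4.60×10^15 Hz

E_1 = h²/(8m_eL²) = 9.533×10^-20 J and ΔE = (6² − 2²)E_1 = 3.051×10^-18 J.
f = ΔE/h = 3.051×10^-18/6.626×10^-34 = 4.60×10^15 Hz.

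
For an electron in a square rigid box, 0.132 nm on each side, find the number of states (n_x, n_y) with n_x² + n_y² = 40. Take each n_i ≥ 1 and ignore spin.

degeneracy = 2

The level has n_x² + n_y² = 40. The ordered positive-integer solutions are (2, 6), (6, 2).
That gives 2 states.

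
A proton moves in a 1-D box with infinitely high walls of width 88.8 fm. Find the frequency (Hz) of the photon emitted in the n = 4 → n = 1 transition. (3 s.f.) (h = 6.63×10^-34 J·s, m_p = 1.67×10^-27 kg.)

f = 9.44×10^19 Hz

E_1 = h²/(8m_pL²) = 4.172×10^-15 J and ΔE = (4² − 1²)E_1 = 6.258×10^-14 J.
f = ΔE/h = 6.258×10^-14/6.63×10^-34 = 9.44×10^19 Hz.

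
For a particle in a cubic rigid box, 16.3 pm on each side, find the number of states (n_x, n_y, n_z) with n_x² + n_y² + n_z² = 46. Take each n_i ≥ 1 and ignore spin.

The level has n_x² + n_y² + n_z² = 46. The ordered positive-integer solutions are (1, 3, 6), (1, 6, 3), (3, 1, 6), (3, 6, 1), (6, 1, 3), (6, 3, 1).
That gives 6 states.

degeneracy = 6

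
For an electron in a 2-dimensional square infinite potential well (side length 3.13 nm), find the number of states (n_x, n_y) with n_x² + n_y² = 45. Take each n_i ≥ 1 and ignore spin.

The level has n_x² + n_y² = 45. The ordered positive-integer solutions are (3, 6), (6, 3).
That gives 2 states.

degeneracy = 2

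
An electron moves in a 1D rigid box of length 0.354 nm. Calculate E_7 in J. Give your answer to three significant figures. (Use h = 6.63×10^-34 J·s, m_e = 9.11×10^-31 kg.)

For an infinite well E_n = n²h²/(8m_eL²), so E_1 = h²/(8m_eL²) = (6.63×10^-34)²/(8·9.11×10^-31·(3.54×10^-10 m)²) = 4.813×10^-19 J.
Then E_7 = 7²·E_1 = 49·4.813×10^-19 J = 2.36×10^-17 J.

E_7 = 2.36×10^-17 J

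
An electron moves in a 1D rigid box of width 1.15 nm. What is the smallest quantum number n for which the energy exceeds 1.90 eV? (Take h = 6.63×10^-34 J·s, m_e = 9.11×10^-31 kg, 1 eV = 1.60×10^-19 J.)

E_1 = h²/(8m_eL²) = 4.561×10^-20 J = 0.2851 eV.
Need n² > 1.90/0.2851 = 6.664, i.e. n > 2.581.
The smallest integer satisfying this is n = 3.

n = 3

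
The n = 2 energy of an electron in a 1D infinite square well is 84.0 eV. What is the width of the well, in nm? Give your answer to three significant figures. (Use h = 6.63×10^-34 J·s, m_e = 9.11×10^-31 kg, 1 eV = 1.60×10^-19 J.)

From E_n = n²h²/(8m_eL²), L = n·h/√(8m_eE_n).
E_2 = 84.0 eV = 1.344×10^-17 J, so L = 2·6.63×10^-34/√(8·9.11×10^-31·1.344×10^-17) = 1.34×10^-10 m = 0.134 nm.

L = 0.134 nm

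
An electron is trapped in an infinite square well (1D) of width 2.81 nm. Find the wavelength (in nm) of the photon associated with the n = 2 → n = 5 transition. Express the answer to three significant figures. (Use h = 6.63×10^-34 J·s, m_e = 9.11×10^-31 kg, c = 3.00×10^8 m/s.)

λ = 1.24×10^3 nm

E_1 = h²/(8m_eL²) = 7.638×10^-21 J, so ΔE = (5² − 2²)E_1 = 1.604×10^-19 J.
λ = hc/ΔE = (6.63×10^-34·3.00×10^8)/1.604×10^-19 = 1.24×10^-6 m = 1.24×10^3 nm.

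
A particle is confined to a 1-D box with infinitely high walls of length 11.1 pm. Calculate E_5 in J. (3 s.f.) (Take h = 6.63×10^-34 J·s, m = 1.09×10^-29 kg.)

E_5 = 1.02×10^-15 J

For an infinite well E_n = n²h²/(8mL²), so E_1 = h²/(8mL²) = (6.63×10^-34)²/(8·1.09×10^-29·(1.11×10^-11 m)²) = 4.091×10^-17 J.
Then E_5 = 5²·E_1 = 25·4.091×10^-17 J = 1.02×10^-15 J.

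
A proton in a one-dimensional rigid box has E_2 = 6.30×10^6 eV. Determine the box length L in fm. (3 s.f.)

From E_n = n²h²/(8m_pL²), L = n·h/√(8m_pE_n).
E_2 = 6.30×10^6 eV = 1.009×10^-12 J, so L = 2·6.626×10^-34/√(8·1.673×10^-27·1.009×10^-12) = 1.14×10^-14 m = 11.4 fm.

L = 11.4 fm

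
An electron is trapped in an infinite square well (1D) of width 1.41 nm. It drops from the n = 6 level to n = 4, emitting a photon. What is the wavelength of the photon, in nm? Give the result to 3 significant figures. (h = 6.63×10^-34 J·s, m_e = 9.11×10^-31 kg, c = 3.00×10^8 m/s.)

λ = 328 nm

E_1 = h²/(8m_eL²) = 3.034×10^-20 J, so ΔE = (6² − 4²)E_1 = 6.068×10^-19 J.
λ = hc/ΔE = (6.63×10^-34·3.00×10^8)/6.068×10^-19 = 3.28×10^-7 m = 328 nm.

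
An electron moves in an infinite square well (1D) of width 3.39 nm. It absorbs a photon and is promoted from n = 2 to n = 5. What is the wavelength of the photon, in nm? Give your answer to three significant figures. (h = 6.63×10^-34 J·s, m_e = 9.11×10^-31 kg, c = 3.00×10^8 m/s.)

E_1 = h²/(8m_eL²) = 5.248×10^-21 J, so ΔE = (5² − 2²)E_1 = 1.102×10^-19 J.
λ = hc/ΔE = (6.63×10^-34·3.00×10^8)/1.102×10^-19 = 1.80×10^-6 m = 1.80×10^3 nm.

λ = 1.80×10^3 nm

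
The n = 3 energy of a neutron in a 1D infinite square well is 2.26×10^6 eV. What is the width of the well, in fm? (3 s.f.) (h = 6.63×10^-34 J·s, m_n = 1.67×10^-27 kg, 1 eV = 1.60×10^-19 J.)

L = 28.6 fm

From E_n = n²h²/(8m_nL²), L = n·h/√(8m_nE_n).
E_3 = 2.26×10^6 eV = 3.616×10^-13 J, so L = 3·6.63×10^-34/√(8·1.67×10^-27·3.616×10^-13) = 2.86×10^-14 m = 28.6 fm.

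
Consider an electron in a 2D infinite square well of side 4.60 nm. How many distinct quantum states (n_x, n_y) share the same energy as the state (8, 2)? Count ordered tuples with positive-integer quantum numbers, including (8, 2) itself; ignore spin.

degeneracy = 2

The level has n_x² + n_y² = 68. The ordered positive-integer solutions are (2, 8), (8, 2).
That gives 2 states.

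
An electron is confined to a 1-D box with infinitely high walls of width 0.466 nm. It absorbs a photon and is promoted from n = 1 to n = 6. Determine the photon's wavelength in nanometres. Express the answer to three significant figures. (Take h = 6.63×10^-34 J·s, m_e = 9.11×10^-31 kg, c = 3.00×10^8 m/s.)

λ = 20.5 nm

E_1 = h²/(8m_eL²) = 2.777×10^-19 J, so ΔE = (6² − 1²)E_1 = 9.720×10^-18 J.
λ = hc/ΔE = (6.63×10^-34·3.00×10^8)/9.720×10^-18 = 2.05×10^-8 m = 20.5 nm.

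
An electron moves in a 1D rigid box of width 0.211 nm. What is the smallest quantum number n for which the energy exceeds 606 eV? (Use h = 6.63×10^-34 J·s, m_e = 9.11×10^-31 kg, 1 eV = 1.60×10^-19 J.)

n = 9

E_1 = h²/(8m_eL²) = 1.355×10^-18 J = 8.469 eV.
Need n² > 606/8.469 = 71.56, i.e. n > 8.459.
The smallest integer satisfying this is n = 9.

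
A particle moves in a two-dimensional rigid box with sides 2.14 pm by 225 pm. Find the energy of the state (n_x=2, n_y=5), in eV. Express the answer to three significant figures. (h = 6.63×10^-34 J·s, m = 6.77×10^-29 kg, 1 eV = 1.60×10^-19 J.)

For a 2D rectangular well E = (h²/8m)·Σ n_i²/L_i² = (6.63×10^-34)²/(8·6.77×10^-29) · [2²/(2.14 pm)² + 5²/(225 pm)²].
Evaluating gives E = 7.093×10^-16 J = 4.43×10^3 eV.

E = 4.43×10^3 eV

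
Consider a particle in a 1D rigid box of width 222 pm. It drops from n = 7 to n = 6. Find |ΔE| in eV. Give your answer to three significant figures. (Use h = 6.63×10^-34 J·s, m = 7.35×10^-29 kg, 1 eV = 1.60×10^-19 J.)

|ΔE| = 1.23 eV

E_1 = h²/(8mL²) = 1.517×10^-20 J.
|ΔE| = |7² − 6²|·E_1 = 13·1.517×10^-20 J = 1.972×10^-19 J = 1.23 eV.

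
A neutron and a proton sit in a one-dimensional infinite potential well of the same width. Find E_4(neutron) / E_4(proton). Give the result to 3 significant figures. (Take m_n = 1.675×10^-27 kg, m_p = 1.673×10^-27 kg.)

0.999

E_n ∝ 1/m at fixed n and L, so the ratio is m_p/m_n = 1.673×10^-27/1.675×10^-27 = 0.999.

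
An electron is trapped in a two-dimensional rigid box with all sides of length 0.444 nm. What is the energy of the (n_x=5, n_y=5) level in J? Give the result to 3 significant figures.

For a 2D rectangular well E = (h²/8m_e)·Σ n_i²/L_i² = (6.626×10^-34)²/(8·9.109×10^-31) · [5²/(0.444 nm)² + 5²/(0.444 nm)²].
Evaluating gives E = 1.53×10^-17 J.

E = 1.53×10^-17 J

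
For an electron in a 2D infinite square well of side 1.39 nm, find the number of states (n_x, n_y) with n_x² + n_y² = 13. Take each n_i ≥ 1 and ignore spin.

degeneracy = 2

The level has n_x² + n_y² = 13. The ordered positive-integer solutions are (2, 3), (3, 2).
That gives 2 states.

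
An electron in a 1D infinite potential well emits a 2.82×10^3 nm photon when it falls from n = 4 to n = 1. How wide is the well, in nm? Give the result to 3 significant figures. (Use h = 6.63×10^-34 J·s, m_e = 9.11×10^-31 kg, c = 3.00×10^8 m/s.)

The photon carries ΔE = hc/λ = 6.63×10^-34·3.00×10^8/2.82×10^-6 m = 7.053×10^-20 J.
Since ΔE = (4² − 1²)E_1, E_1 = 4.702×10^-21 J, and L = h/√(8m_eE_1) = 3.58×10^-9 m = 3.58 nm.

L = 3.58 nm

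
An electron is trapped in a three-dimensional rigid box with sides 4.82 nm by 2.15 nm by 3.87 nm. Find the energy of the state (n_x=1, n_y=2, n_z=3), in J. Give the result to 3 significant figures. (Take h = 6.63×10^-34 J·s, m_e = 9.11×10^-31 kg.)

For a 3D rectangular well E = (h²/8m_e)·Σ n_i²/L_i² = (6.63×10^-34)²/(8·9.11×10^-31) · [1²/(4.82 nm)² + 2²/(2.15 nm)² + 3²/(3.87 nm)²].
Evaluating gives E = 9.10×10^-20 J.

E = 9.10×10^-20 J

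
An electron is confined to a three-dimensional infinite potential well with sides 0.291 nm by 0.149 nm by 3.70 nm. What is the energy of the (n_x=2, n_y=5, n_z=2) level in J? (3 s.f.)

For a 3D rectangular well E = (h²/8m_e)·Σ n_i²/L_i² = (6.626×10^-34)²/(8·9.109×10^-31) · [2²/(0.291 nm)² + 5²/(0.149 nm)² + 2²/(3.70 nm)²].
Evaluating gives E = 7.07×10^-17 J.

E = 7.07×10^-17 J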